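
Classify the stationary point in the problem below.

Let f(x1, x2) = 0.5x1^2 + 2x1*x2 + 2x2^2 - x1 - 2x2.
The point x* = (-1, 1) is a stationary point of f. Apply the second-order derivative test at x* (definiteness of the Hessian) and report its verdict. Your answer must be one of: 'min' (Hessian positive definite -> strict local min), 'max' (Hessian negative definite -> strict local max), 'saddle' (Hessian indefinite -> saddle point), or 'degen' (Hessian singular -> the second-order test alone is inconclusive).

Compute the Hessian H = grad^2 f:
  H = [[1, 2], [2, 4]]
Verify stationarity: grad f(x*) = H x* + g = (0, 0).
Eigenvalues of H: 0, 5.
H has a zero eigenvalue (singular; positive semidefinite but not definite), so H is neither positive definite, negative definite, nor indefinite. The second-order test alone is inconclusive -> degen.
(Indeed, f is constant along the null direction of H through x*, so x* is not a strict local extremum.)

degen


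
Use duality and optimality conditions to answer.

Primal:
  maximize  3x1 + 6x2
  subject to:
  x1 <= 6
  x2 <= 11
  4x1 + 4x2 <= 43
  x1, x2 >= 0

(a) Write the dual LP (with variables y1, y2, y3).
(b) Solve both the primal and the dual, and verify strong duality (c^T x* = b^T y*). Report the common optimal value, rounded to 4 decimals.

The standard primal-dual pair for 'max c^T x s.t. A x <= b, x >= 0' is:
  Dual:  min b^T y  s.t.  A^T y >= c,  y >= 0.

So the dual LP is:
  minimize  6y1 + 11y2 + 43y3
  subject to:
    y1 + 4y3 >= 3
    y2 + 4y3 >= 6
    y1, y2, y3 >= 0

Solving the primal: x* = (0, 10.75).
  primal value c^T x* = 64.5.
Solving the dual: y* = (0, 0, 1.5).
  dual value b^T y* = 64.5.
Strong duality: c^T x* = b^T y*. Confirmed.

64.5


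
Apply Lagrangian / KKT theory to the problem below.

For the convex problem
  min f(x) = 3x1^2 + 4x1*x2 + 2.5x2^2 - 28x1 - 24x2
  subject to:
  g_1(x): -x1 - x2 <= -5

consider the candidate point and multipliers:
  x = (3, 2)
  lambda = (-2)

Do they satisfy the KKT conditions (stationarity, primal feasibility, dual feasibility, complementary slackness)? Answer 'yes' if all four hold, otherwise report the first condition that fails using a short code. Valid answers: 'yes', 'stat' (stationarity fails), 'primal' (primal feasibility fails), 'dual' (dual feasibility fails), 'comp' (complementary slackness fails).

Gradient of f: grad f(x) = Q x + c = (-2, -2)
Constraint values g_i(x) = a_i^T x - b_i:
  g_1((3, 2)) = 0
Stationarity residual: grad f(x) + sum_i lambda_i a_i = (0, 0)
  -> stationarity OK
Primal feasibility (all g_i <= 0): OK
Dual feasibility (all lambda_i >= 0): FAILS
Complementary slackness (lambda_i * g_i(x) = 0 for all i): OK

Verdict: the first failing condition is dual_feasibility -> dual.

dual


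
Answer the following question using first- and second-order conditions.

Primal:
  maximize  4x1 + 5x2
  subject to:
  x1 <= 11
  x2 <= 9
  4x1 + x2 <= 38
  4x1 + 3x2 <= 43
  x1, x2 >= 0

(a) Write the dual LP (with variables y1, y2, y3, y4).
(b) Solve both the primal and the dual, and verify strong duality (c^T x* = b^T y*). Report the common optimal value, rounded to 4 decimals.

The standard primal-dual pair for 'max c^T x s.t. A x <= b, x >= 0' is:
  Dual:  min b^T y  s.t.  A^T y >= c,  y >= 0.

So the dual LP is:
  minimize  11y1 + 9y2 + 38y3 + 43y4
  subject to:
    y1 + 4y3 + 4y4 >= 4
    y2 + y3 + 3y4 >= 5
    y1, y2, y3, y4 >= 0

Solving the primal: x* = (4, 9).
  primal value c^T x* = 61.
Solving the dual: y* = (0, 2, 0, 1).
  dual value b^T y* = 61.
Strong duality: c^T x* = b^T y*. Confirmed.

61


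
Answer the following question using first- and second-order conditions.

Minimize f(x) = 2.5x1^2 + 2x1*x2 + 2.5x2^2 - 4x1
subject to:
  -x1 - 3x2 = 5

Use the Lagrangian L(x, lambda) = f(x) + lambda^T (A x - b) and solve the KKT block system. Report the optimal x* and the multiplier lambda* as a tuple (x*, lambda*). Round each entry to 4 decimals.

Form the Lagrangian:
  L(x, lambda) = (1/2) x^T Q x + c^T x + lambda^T (A x - b)
Stationarity (grad_x L = 0): Q x + c + A^T lambda = 0.
Primal feasibility: A x = b.

This gives the KKT block system:
  [ Q   A^T ] [ x     ]   [-c ]
  [ A    0  ] [ lambda ] = [ b ]

Solving the linear system:
  x*      = (1.0789, -2.0263)
  lambda* = (-2.6579)
  f(x*)   = 4.4868

x* = (1.0789, -2.0263), lambda* = (-2.6579)


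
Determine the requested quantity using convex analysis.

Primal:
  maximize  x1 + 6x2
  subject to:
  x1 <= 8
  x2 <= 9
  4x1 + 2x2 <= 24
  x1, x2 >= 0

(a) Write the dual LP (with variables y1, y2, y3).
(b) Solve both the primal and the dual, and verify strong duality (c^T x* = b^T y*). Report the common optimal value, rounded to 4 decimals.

The standard primal-dual pair for 'max c^T x s.t. A x <= b, x >= 0' is:
  Dual:  min b^T y  s.t.  A^T y >= c,  y >= 0.

So the dual LP is:
  minimize  8y1 + 9y2 + 24y3
  subject to:
    y1 + 4y3 >= 1
    y2 + 2y3 >= 6
    y1, y2, y3 >= 0

Solving the primal: x* = (1.5, 9).
  primal value c^T x* = 55.5.
Solving the dual: y* = (0, 5.5, 0.25).
  dual value b^T y* = 55.5.
Strong duality: c^T x* = b^T y*. Confirmed.

55.5


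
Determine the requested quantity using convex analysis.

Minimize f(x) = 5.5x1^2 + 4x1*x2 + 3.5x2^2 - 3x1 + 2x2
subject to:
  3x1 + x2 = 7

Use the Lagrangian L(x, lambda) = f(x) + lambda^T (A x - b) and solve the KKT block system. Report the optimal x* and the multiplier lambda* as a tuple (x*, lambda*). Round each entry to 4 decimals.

Form the Lagrangian:
  L(x, lambda) = (1/2) x^T Q x + c^T x + lambda^T (A x - b)
Stationarity (grad_x L = 0): Q x + c + A^T lambda = 0.
Primal feasibility: A x = b.

This gives the KKT block system:
  [ Q   A^T ] [ x     ]   [-c ]
  [ A    0  ] [ lambda ] = [ b ]

Solving the linear system:
  x*      = (2.56, -0.68)
  lambda* = (-7.48)
  f(x*)   = 21.66

x* = (2.56, -0.68), lambda* = (-7.48)


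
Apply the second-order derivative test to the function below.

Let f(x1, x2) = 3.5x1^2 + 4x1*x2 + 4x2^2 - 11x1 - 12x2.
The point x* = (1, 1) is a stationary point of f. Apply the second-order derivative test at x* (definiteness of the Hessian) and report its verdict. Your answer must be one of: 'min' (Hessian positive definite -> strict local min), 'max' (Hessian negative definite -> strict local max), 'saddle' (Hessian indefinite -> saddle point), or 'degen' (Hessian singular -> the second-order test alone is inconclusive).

Compute the Hessian H = grad^2 f:
  H = [[7, 4], [4, 8]]
Verify stationarity: grad f(x*) = H x* + g = (0, 0).
Eigenvalues of H: 3.4689, 11.5311.
Both eigenvalues > 0, so H is positive definite -> x* is a strict local min.

min


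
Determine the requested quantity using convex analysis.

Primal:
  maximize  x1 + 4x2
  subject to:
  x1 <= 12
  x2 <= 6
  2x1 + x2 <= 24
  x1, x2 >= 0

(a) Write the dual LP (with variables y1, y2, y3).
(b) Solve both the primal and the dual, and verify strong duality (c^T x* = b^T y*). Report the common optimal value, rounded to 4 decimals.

The standard primal-dual pair for 'max c^T x s.t. A x <= b, x >= 0' is:
  Dual:  min b^T y  s.t.  A^T y >= c,  y >= 0.

So the dual LP is:
  minimize  12y1 + 6y2 + 24y3
  subject to:
    y1 + 2y3 >= 1
    y2 + y3 >= 4
    y1, y2, y3 >= 0

Solving the primal: x* = (9, 6).
  primal value c^T x* = 33.
Solving the dual: y* = (0, 3.5, 0.5).
  dual value b^T y* = 33.
Strong duality: c^T x* = b^T y*. Confirmed.

33


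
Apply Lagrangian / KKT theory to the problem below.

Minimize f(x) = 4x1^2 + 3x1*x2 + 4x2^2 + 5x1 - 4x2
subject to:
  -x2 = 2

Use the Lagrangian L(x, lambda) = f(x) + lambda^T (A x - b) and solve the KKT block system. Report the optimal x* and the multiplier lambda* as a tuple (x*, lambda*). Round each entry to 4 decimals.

Form the Lagrangian:
  L(x, lambda) = (1/2) x^T Q x + c^T x + lambda^T (A x - b)
Stationarity (grad_x L = 0): Q x + c + A^T lambda = 0.
Primal feasibility: A x = b.

This gives the KKT block system:
  [ Q   A^T ] [ x     ]   [-c ]
  [ A    0  ] [ lambda ] = [ b ]

Solving the linear system:
  x*      = (0.125, -2)
  lambda* = (-19.625)
  f(x*)   = 23.9375

x* = (0.125, -2), lambda* = (-19.625)


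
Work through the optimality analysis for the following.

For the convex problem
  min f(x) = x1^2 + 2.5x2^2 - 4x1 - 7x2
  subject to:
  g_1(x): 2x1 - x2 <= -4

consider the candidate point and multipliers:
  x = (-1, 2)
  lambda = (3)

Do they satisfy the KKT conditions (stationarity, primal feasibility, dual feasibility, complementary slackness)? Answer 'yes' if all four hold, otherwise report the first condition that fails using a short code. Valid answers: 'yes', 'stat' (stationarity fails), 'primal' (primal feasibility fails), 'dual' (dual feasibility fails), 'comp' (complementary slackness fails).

Gradient of f: grad f(x) = Q x + c = (-6, 3)
Constraint values g_i(x) = a_i^T x - b_i:
  g_1((-1, 2)) = 0
Stationarity residual: grad f(x) + sum_i lambda_i a_i = (0, 0)
  -> stationarity OK
Primal feasibility (all g_i <= 0): OK
Dual feasibility (all lambda_i >= 0): OK
Complementary slackness (lambda_i * g_i(x) = 0 for all i): OK

Verdict: yes, KKT holds.

yes


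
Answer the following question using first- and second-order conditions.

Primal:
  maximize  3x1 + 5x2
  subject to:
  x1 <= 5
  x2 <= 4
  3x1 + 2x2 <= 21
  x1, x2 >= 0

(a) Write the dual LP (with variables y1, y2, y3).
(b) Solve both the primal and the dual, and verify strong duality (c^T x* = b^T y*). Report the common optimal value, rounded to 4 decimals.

The standard primal-dual pair for 'max c^T x s.t. A x <= b, x >= 0' is:
  Dual:  min b^T y  s.t.  A^T y >= c,  y >= 0.

So the dual LP is:
  minimize  5y1 + 4y2 + 21y3
  subject to:
    y1 + 3y3 >= 3
    y2 + 2y3 >= 5
    y1, y2, y3 >= 0

Solving the primal: x* = (4.3333, 4).
  primal value c^T x* = 33.
Solving the dual: y* = (0, 3, 1).
  dual value b^T y* = 33.
Strong duality: c^T x* = b^T y*. Confirmed.

33


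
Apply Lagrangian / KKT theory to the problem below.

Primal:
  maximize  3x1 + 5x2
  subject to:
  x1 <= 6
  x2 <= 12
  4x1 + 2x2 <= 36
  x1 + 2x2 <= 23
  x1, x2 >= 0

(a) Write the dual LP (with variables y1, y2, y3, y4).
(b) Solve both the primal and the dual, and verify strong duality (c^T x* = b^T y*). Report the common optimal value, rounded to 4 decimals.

The standard primal-dual pair for 'max c^T x s.t. A x <= b, x >= 0' is:
  Dual:  min b^T y  s.t.  A^T y >= c,  y >= 0.

So the dual LP is:
  minimize  6y1 + 12y2 + 36y3 + 23y4
  subject to:
    y1 + 4y3 + y4 >= 3
    y2 + 2y3 + 2y4 >= 5
    y1, y2, y3, y4 >= 0

Solving the primal: x* = (4.3333, 9.3333).
  primal value c^T x* = 59.6667.
Solving the dual: y* = (0, 0, 0.1667, 2.3333).
  dual value b^T y* = 59.6667.
Strong duality: c^T x* = b^T y*. Confirmed.

59.6667


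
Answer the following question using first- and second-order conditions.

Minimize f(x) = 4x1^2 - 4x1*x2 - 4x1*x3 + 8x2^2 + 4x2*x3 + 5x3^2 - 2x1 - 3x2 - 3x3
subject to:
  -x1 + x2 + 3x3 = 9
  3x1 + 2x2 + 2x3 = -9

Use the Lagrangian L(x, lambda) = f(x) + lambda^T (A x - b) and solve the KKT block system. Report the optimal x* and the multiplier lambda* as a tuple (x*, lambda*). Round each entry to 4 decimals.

Form the Lagrangian:
  L(x, lambda) = (1/2) x^T Q x + c^T x + lambda^T (A x - b)
Stationarity (grad_x L = 0): Q x + c + A^T lambda = 0.
Primal feasibility: A x = b.

This gives the KKT block system:
  [ Q   A^T ] [ x     ]   [-c ]
  [ A    0  ] [ lambda ] = [ b ]

Solving the linear system:
  x*      = (-3.635, -1.2536, 2.2062)
  lambda* = (-14.1404, 6.9167)
  f(x*)   = 96.9632

x* = (-3.635, -1.2536, 2.2062), lambda* = (-14.1404, 6.9167)


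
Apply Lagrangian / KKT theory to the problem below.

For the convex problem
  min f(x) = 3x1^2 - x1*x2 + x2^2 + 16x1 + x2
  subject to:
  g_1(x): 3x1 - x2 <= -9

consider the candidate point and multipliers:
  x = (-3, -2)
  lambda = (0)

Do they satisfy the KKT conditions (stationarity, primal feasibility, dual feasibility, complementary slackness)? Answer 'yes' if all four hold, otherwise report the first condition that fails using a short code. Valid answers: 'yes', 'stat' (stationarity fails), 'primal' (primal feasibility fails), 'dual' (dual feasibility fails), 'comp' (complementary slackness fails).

Gradient of f: grad f(x) = Q x + c = (0, 0)
Constraint values g_i(x) = a_i^T x - b_i:
  g_1((-3, -2)) = 2
Stationarity residual: grad f(x) + sum_i lambda_i a_i = (0, 0)
  -> stationarity OK
Primal feasibility (all g_i <= 0): FAILS
Dual feasibility (all lambda_i >= 0): OK
Complementary slackness (lambda_i * g_i(x) = 0 for all i): OK

Verdict: the first failing condition is primal_feasibility -> primal.

primal


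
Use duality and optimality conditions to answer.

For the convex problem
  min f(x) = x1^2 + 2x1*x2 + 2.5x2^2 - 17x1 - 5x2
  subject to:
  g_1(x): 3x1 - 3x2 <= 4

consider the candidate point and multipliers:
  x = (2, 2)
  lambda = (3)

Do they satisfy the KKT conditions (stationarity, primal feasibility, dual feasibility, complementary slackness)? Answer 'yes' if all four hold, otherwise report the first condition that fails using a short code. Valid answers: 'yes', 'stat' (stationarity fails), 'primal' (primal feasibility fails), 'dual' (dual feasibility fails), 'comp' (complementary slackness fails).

Gradient of f: grad f(x) = Q x + c = (-9, 9)
Constraint values g_i(x) = a_i^T x - b_i:
  g_1((2, 2)) = -4
Stationarity residual: grad f(x) + sum_i lambda_i a_i = (0, 0)
  -> stationarity OK
Primal feasibility (all g_i <= 0): OK
Dual feasibility (all lambda_i >= 0): OK
Complementary slackness (lambda_i * g_i(x) = 0 for all i): FAILS

Verdict: the first failing condition is complementary_slackness -> comp.

comp


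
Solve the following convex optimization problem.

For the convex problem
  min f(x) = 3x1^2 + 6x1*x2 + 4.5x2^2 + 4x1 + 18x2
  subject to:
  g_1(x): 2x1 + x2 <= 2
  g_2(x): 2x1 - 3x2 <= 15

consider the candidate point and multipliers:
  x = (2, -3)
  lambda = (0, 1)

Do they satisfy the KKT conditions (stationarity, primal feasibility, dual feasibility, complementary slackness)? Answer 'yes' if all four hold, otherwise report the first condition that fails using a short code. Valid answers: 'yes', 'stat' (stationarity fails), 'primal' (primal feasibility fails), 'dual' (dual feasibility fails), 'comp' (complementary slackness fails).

Gradient of f: grad f(x) = Q x + c = (-2, 3)
Constraint values g_i(x) = a_i^T x - b_i:
  g_1((2, -3)) = -1
  g_2((2, -3)) = -2
Stationarity residual: grad f(x) + sum_i lambda_i a_i = (0, 0)
  -> stationarity OK
Primal feasibility (all g_i <= 0): OK
Dual feasibility (all lambda_i >= 0): OK
Complementary slackness (lambda_i * g_i(x) = 0 for all i): FAILS

Verdict: the first failing condition is complementary_slackness -> comp.

comp


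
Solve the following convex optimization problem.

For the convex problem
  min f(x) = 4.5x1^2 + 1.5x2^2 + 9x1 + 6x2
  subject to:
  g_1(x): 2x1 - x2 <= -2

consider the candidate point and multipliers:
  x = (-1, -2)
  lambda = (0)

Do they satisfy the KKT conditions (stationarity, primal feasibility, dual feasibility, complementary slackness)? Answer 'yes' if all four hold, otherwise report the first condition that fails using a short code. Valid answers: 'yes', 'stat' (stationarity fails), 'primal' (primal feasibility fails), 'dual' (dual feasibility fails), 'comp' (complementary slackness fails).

Gradient of f: grad f(x) = Q x + c = (0, 0)
Constraint values g_i(x) = a_i^T x - b_i:
  g_1((-1, -2)) = 2
Stationarity residual: grad f(x) + sum_i lambda_i a_i = (0, 0)
  -> stationarity OK
Primal feasibility (all g_i <= 0): FAILS
Dual feasibility (all lambda_i >= 0): OK
Complementary slackness (lambda_i * g_i(x) = 0 for all i): OK

Verdict: the first failing condition is primal_feasibility -> primal.

primal


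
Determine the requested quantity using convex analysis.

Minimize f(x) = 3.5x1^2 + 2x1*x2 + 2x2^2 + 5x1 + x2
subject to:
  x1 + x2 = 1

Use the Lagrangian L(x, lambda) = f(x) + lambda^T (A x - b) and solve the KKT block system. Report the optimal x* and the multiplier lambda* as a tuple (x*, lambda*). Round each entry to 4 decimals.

Form the Lagrangian:
  L(x, lambda) = (1/2) x^T Q x + c^T x + lambda^T (A x - b)
Stationarity (grad_x L = 0): Q x + c + A^T lambda = 0.
Primal feasibility: A x = b.

This gives the KKT block system:
  [ Q   A^T ] [ x     ]   [-c ]
  [ A    0  ] [ lambda ] = [ b ]

Solving the linear system:
  x*      = (-0.2857, 1.2857)
  lambda* = (-5.5714)
  f(x*)   = 2.7143

x* = (-0.2857, 1.2857), lambda* = (-5.5714)


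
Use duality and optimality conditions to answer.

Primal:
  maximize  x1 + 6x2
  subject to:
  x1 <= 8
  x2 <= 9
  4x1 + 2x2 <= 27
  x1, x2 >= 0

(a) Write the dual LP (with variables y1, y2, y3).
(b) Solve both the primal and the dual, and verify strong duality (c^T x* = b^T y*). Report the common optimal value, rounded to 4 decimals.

The standard primal-dual pair for 'max c^T x s.t. A x <= b, x >= 0' is:
  Dual:  min b^T y  s.t.  A^T y >= c,  y >= 0.

So the dual LP is:
  minimize  8y1 + 9y2 + 27y3
  subject to:
    y1 + 4y3 >= 1
    y2 + 2y3 >= 6
    y1, y2, y3 >= 0

Solving the primal: x* = (2.25, 9).
  primal value c^T x* = 56.25.
Solving the dual: y* = (0, 5.5, 0.25).
  dual value b^T y* = 56.25.
Strong duality: c^T x* = b^T y*. Confirmed.

56.25


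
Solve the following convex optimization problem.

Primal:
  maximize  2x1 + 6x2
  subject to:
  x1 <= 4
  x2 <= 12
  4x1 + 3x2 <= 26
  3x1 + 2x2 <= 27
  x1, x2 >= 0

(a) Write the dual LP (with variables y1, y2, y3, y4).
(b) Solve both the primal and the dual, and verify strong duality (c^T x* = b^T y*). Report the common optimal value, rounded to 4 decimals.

The standard primal-dual pair for 'max c^T x s.t. A x <= b, x >= 0' is:
  Dual:  min b^T y  s.t.  A^T y >= c,  y >= 0.

So the dual LP is:
  minimize  4y1 + 12y2 + 26y3 + 27y4
  subject to:
    y1 + 4y3 + 3y4 >= 2
    y2 + 3y3 + 2y4 >= 6
    y1, y2, y3, y4 >= 0

Solving the primal: x* = (0, 8.6667).
  primal value c^T x* = 52.
Solving the dual: y* = (0, 0, 2, 0).
  dual value b^T y* = 52.
Strong duality: c^T x* = b^T y*. Confirmed.

52


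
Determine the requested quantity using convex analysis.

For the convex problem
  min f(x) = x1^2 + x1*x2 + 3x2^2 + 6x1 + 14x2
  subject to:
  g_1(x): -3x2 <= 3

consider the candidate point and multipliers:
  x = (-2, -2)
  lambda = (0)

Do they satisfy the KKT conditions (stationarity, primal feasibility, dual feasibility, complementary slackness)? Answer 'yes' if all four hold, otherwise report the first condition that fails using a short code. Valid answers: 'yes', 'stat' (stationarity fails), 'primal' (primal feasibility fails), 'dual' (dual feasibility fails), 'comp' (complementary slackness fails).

Gradient of f: grad f(x) = Q x + c = (0, 0)
Constraint values g_i(x) = a_i^T x - b_i:
  g_1((-2, -2)) = 3
Stationarity residual: grad f(x) + sum_i lambda_i a_i = (0, 0)
  -> stationarity OK
Primal feasibility (all g_i <= 0): FAILS
Dual feasibility (all lambda_i >= 0): OK
Complementary slackness (lambda_i * g_i(x) = 0 for all i): OK

Verdict: the first failing condition is primal_feasibility -> primal.

primal


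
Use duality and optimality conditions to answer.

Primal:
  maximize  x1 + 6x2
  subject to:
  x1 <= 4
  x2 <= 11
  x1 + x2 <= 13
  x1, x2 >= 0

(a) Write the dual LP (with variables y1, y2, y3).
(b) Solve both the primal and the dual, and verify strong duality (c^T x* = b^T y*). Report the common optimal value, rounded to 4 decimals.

The standard primal-dual pair for 'max c^T x s.t. A x <= b, x >= 0' is:
  Dual:  min b^T y  s.t.  A^T y >= c,  y >= 0.

So the dual LP is:
  minimize  4y1 + 11y2 + 13y3
  subject to:
    y1 + y3 >= 1
    y2 + y3 >= 6
    y1, y2, y3 >= 0

Solving the primal: x* = (2, 11).
  primal value c^T x* = 68.
Solving the dual: y* = (0, 5, 1).
  dual value b^T y* = 68.
Strong duality: c^T x* = b^T y*. Confirmed.

68


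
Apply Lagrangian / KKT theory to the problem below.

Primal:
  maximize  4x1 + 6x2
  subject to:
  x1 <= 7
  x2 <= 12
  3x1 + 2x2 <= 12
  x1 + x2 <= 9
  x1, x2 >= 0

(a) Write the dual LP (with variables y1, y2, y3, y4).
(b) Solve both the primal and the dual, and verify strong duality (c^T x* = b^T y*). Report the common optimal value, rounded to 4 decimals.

The standard primal-dual pair for 'max c^T x s.t. A x <= b, x >= 0' is:
  Dual:  min b^T y  s.t.  A^T y >= c,  y >= 0.

So the dual LP is:
  minimize  7y1 + 12y2 + 12y3 + 9y4
  subject to:
    y1 + 3y3 + y4 >= 4
    y2 + 2y3 + y4 >= 6
    y1, y2, y3, y4 >= 0

Solving the primal: x* = (0, 6).
  primal value c^T x* = 36.
Solving the dual: y* = (0, 0, 3, 0).
  dual value b^T y* = 36.
Strong duality: c^T x* = b^T y*. Confirmed.

36


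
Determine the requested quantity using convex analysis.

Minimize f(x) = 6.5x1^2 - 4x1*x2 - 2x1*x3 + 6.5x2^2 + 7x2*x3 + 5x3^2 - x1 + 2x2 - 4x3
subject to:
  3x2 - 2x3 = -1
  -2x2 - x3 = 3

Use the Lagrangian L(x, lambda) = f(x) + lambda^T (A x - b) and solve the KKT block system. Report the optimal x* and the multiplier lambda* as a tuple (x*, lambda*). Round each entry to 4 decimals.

Form the Lagrangian:
  L(x, lambda) = (1/2) x^T Q x + c^T x + lambda^T (A x - b)
Stationarity (grad_x L = 0): Q x + c + A^T lambda = 0.
Primal feasibility: A x = b.

This gives the KKT block system:
  [ Q   A^T ] [ x     ]   [-c ]
  [ A    0  ] [ lambda ] = [ b ]

Solving the linear system:
  x*      = (-0.3846, -1, -1)
  lambda* = (-3.4286, -13.3736)
  f(x*)   = 19.5385

x* = (-0.3846, -1, -1), lambda* = (-3.4286, -13.3736)


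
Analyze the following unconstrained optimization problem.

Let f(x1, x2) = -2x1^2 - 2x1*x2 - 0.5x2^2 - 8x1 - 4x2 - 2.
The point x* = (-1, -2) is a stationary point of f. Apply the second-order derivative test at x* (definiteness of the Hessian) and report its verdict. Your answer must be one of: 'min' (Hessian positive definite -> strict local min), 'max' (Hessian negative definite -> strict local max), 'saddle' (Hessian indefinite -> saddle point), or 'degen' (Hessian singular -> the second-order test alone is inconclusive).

Compute the Hessian H = grad^2 f:
  H = [[-4, -2], [-2, -1]]
Verify stationarity: grad f(x*) = H x* + g = (0, 0).
Eigenvalues of H: -5, 0.
H has a zero eigenvalue (singular; negative semidefinite but not definite), so H is neither positive definite, negative definite, nor indefinite. The second-order test alone is inconclusive -> degen.
(Indeed, f is constant along the null direction of H through x*, so x* is not a strict local extremum.)

degen


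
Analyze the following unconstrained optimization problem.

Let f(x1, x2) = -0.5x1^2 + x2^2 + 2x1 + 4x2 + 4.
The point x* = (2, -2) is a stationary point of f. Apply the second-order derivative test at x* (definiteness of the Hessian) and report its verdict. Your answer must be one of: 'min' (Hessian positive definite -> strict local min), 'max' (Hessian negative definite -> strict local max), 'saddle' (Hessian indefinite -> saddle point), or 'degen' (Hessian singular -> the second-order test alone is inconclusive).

Compute the Hessian H = grad^2 f:
  H = [[-1, 0], [0, 2]]
Verify stationarity: grad f(x*) = H x* + g = (0, 0).
Eigenvalues of H: -1, 2.
Eigenvalues have mixed signs, so H is indefinite -> x* is a saddle point.

saddle


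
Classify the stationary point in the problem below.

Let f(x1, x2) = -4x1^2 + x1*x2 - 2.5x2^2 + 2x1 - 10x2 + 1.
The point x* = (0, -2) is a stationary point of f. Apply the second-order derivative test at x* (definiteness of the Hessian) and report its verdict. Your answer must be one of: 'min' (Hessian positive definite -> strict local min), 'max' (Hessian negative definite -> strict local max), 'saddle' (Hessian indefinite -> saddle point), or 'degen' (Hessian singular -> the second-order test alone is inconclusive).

Compute the Hessian H = grad^2 f:
  H = [[-8, 1], [1, -5]]
Verify stationarity: grad f(x*) = H x* + g = (0, 0).
Eigenvalues of H: -8.3028, -4.6972.
Both eigenvalues < 0, so H is negative definite -> x* is a strict local max.

max


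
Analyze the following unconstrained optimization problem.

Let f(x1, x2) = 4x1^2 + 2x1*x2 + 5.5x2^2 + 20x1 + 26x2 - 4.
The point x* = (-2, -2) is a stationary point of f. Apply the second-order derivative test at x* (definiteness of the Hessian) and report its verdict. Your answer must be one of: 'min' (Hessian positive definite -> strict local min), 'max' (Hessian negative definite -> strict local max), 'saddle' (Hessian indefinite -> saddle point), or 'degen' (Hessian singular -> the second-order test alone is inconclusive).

Compute the Hessian H = grad^2 f:
  H = [[8, 2], [2, 11]]
Verify stationarity: grad f(x*) = H x* + g = (0, 0).
Eigenvalues of H: 7, 12.
Both eigenvalues > 0, so H is positive definite -> x* is a strict local min.

min


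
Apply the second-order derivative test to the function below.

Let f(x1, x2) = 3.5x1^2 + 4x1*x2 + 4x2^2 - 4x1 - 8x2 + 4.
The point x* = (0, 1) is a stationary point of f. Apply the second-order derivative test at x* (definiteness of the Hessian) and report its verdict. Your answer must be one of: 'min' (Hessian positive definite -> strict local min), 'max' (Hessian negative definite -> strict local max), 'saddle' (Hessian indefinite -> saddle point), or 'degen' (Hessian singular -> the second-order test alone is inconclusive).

Compute the Hessian H = grad^2 f:
  H = [[7, 4], [4, 8]]
Verify stationarity: grad f(x*) = H x* + g = (0, 0).
Eigenvalues of H: 3.4689, 11.5311.
Both eigenvalues > 0, so H is positive definite -> x* is a strict local min.

min


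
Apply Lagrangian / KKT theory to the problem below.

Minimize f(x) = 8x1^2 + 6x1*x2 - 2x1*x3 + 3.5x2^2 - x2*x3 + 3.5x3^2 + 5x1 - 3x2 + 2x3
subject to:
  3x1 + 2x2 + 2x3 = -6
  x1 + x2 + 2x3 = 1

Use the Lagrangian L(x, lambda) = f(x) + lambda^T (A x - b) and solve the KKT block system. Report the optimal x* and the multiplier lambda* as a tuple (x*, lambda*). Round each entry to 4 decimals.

Form the Lagrangian:
  L(x, lambda) = (1/2) x^T Q x + c^T x + lambda^T (A x - b)
Stationarity (grad_x L = 0): Q x + c + A^T lambda = 0.
Primal feasibility: A x = b.

This gives the KKT block system:
  [ Q   A^T ] [ x     ]   [-c ]
  [ A    0  ] [ lambda ] = [ b ]

Solving the linear system:
  x*      = (-3.931, 0.8621, 2.0345)
  lambda* = (34.2069, -45.8276)
  f(x*)   = 116.4483

x* = (-3.931, 0.8621, 2.0345), lambda* = (34.2069, -45.8276)


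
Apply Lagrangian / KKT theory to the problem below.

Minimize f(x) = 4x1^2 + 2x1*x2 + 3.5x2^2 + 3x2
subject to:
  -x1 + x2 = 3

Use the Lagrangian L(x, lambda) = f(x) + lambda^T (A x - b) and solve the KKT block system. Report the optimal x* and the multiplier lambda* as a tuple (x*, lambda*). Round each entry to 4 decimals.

Form the Lagrangian:
  L(x, lambda) = (1/2) x^T Q x + c^T x + lambda^T (A x - b)
Stationarity (grad_x L = 0): Q x + c + A^T lambda = 0.
Primal feasibility: A x = b.

This gives the KKT block system:
  [ Q   A^T ] [ x     ]   [-c ]
  [ A    0  ] [ lambda ] = [ b ]

Solving the linear system:
  x*      = (-1.5789, 1.4211)
  lambda* = (-9.7895)
  f(x*)   = 16.8158

x* = (-1.5789, 1.4211), lambda* = (-9.7895)


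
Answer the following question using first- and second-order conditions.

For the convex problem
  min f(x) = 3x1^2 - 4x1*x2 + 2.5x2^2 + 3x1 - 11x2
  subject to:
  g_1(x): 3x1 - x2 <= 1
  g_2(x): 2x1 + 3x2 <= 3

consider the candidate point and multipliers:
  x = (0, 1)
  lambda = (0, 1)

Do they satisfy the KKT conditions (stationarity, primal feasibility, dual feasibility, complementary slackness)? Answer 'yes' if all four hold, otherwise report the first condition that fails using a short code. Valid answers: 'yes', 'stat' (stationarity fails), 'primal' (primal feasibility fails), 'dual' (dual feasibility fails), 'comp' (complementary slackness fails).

Gradient of f: grad f(x) = Q x + c = (-1, -6)
Constraint values g_i(x) = a_i^T x - b_i:
  g_1((0, 1)) = -2
  g_2((0, 1)) = 0
Stationarity residual: grad f(x) + sum_i lambda_i a_i = (1, -3)
  -> stationarity FAILS
Primal feasibility (all g_i <= 0): OK
Dual feasibility (all lambda_i >= 0): OK
Complementary slackness (lambda_i * g_i(x) = 0 for all i): OK

Verdict: the first failing condition is stationarity -> stat.

stat


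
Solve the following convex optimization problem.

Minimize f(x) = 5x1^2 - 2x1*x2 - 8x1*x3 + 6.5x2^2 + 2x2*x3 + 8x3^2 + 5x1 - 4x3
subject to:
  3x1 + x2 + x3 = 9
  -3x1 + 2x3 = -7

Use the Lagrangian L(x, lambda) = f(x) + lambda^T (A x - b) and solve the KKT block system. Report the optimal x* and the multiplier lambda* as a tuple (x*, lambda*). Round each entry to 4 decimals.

Form the Lagrangian:
  L(x, lambda) = (1/2) x^T Q x + c^T x + lambda^T (A x - b)
Stationarity (grad_x L = 0): Q x + c + A^T lambda = 0.
Primal feasibility: A x = b.

This gives the KKT block system:
  [ Q   A^T ] [ x     ]   [-c ]
  [ A    0  ] [ lambda ] = [ b ]

Solving the linear system:
  x*      = (2.6941, 0.3765, 0.5412)
  lambda* = (-0.5882, 8.3647)
  f(x*)   = 37.5765

x* = (2.6941, 0.3765, 0.5412), lambda* = (-0.5882, 8.3647)


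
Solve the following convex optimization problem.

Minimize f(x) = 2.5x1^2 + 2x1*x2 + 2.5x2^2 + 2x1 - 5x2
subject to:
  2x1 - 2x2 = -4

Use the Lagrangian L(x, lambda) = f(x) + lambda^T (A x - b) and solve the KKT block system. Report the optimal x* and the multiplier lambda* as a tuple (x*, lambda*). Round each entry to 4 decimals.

Form the Lagrangian:
  L(x, lambda) = (1/2) x^T Q x + c^T x + lambda^T (A x - b)
Stationarity (grad_x L = 0): Q x + c + A^T lambda = 0.
Primal feasibility: A x = b.

This gives the KKT block system:
  [ Q   A^T ] [ x     ]   [-c ]
  [ A    0  ] [ lambda ] = [ b ]

Solving the linear system:
  x*      = (-0.7857, 1.2143)
  lambda* = (-0.25)
  f(x*)   = -4.3214

x* = (-0.7857, 1.2143), lambda* = (-0.25)


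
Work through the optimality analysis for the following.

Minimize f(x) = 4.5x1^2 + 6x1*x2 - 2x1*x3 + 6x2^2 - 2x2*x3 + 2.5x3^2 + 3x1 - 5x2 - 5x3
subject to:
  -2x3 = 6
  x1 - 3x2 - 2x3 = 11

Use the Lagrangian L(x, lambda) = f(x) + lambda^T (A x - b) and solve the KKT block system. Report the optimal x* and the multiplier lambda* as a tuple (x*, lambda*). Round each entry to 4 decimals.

Form the Lagrangian:
  L(x, lambda) = (1/2) x^T Q x + c^T x + lambda^T (A x - b)
Stationarity (grad_x L = 0): Q x + c + A^T lambda = 0.
Primal feasibility: A x = b.

This gives the KKT block system:
  [ Q   A^T ] [ x     ]   [-c ]
  [ A    0  ] [ lambda ] = [ b ]

Solving the linear system:
  x*      = (0.5116, -1.4961, -3)
  lambda* = (-4.3876, -4.6279)
  f(x*)   = 50.624

x* = (0.5116, -1.4961, -3), lambda* = (-4.3876, -4.6279)


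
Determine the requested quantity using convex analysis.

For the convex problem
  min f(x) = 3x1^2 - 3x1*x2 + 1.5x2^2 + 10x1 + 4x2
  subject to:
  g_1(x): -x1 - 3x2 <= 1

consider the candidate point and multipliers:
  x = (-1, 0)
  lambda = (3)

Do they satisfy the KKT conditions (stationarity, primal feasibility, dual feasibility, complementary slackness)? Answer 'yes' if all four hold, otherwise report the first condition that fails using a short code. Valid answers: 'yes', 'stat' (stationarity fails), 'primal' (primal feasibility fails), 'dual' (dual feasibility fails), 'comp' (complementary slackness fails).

Gradient of f: grad f(x) = Q x + c = (4, 7)
Constraint values g_i(x) = a_i^T x - b_i:
  g_1((-1, 0)) = 0
Stationarity residual: grad f(x) + sum_i lambda_i a_i = (1, -2)
  -> stationarity FAILS
Primal feasibility (all g_i <= 0): OK
Dual feasibility (all lambda_i >= 0): OK
Complementary slackness (lambda_i * g_i(x) = 0 for all i): OK

Verdict: the first failing condition is stationarity -> stat.

stat


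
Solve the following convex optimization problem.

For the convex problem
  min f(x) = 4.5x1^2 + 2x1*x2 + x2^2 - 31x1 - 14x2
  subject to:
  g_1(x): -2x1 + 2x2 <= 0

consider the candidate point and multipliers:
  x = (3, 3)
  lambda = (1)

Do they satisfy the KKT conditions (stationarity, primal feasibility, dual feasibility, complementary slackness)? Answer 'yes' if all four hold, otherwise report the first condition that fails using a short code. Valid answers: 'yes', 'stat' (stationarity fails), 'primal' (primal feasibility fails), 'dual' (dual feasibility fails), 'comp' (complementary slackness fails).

Gradient of f: grad f(x) = Q x + c = (2, -2)
Constraint values g_i(x) = a_i^T x - b_i:
  g_1((3, 3)) = 0
Stationarity residual: grad f(x) + sum_i lambda_i a_i = (0, 0)
  -> stationarity OK
Primal feasibility (all g_i <= 0): OK
Dual feasibility (all lambda_i >= 0): OK
Complementary slackness (lambda_i * g_i(x) = 0 for all i): OK

Verdict: yes, KKT holds.

yes


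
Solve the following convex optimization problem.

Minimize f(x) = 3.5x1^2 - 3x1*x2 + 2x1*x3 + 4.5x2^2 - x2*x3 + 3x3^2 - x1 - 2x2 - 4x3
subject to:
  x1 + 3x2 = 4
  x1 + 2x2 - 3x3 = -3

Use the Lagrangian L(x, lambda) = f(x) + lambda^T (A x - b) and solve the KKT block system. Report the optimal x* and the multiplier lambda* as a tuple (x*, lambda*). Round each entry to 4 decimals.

Form the Lagrangian:
  L(x, lambda) = (1/2) x^T Q x + c^T x + lambda^T (A x - b)
Stationarity (grad_x L = 0): Q x + c + A^T lambda = 0.
Primal feasibility: A x = b.

This gives the KKT block system:
  [ Q   A^T ] [ x     ]   [-c ]
  [ A    0  ] [ lambda ] = [ b ]

Solving the linear system:
  x*      = (0.3077, 1.2308, 1.9231)
  lambda* = (-3.6154, 2.3077)
  f(x*)   = 5.4615

x* = (0.3077, 1.2308, 1.9231), lambda* = (-3.6154, 2.3077)


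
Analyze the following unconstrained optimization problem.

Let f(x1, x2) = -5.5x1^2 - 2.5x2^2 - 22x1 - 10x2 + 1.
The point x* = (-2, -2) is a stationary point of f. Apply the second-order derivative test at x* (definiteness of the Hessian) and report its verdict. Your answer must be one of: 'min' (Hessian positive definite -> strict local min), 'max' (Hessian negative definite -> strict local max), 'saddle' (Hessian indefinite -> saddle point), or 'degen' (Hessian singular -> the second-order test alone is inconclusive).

Compute the Hessian H = grad^2 f:
  H = [[-11, 0], [0, -5]]
Verify stationarity: grad f(x*) = H x* + g = (0, 0).
Eigenvalues of H: -11, -5.
Both eigenvalues < 0, so H is negative definite -> x* is a strict local max.

max


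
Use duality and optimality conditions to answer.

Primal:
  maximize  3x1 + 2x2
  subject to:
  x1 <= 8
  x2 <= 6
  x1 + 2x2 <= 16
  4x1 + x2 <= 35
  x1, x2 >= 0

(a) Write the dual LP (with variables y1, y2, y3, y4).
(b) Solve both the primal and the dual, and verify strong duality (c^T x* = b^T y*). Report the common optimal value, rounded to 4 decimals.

The standard primal-dual pair for 'max c^T x s.t. A x <= b, x >= 0' is:
  Dual:  min b^T y  s.t.  A^T y >= c,  y >= 0.

So the dual LP is:
  minimize  8y1 + 6y2 + 16y3 + 35y4
  subject to:
    y1 + y3 + 4y4 >= 3
    y2 + 2y3 + y4 >= 2
    y1, y2, y3, y4 >= 0

Solving the primal: x* = (7.7143, 4.1429).
  primal value c^T x* = 31.4286.
Solving the dual: y* = (0, 0, 0.7143, 0.5714).
  dual value b^T y* = 31.4286.
Strong duality: c^T x* = b^T y*. Confirmed.

31.4286


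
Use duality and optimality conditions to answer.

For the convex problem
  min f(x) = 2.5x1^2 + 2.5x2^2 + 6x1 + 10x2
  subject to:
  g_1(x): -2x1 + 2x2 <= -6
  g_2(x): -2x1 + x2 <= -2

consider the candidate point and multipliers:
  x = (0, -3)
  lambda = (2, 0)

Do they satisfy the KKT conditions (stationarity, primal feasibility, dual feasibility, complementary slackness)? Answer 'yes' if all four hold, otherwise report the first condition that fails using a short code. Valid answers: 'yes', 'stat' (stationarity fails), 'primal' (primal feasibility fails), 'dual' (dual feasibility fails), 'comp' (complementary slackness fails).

Gradient of f: grad f(x) = Q x + c = (6, -5)
Constraint values g_i(x) = a_i^T x - b_i:
  g_1((0, -3)) = 0
  g_2((0, -3)) = -1
Stationarity residual: grad f(x) + sum_i lambda_i a_i = (2, -1)
  -> stationarity FAILS
Primal feasibility (all g_i <= 0): OK
Dual feasibility (all lambda_i >= 0): OK
Complementary slackness (lambda_i * g_i(x) = 0 for all i): OK

Verdict: the first failing condition is stationarity -> stat.

stat


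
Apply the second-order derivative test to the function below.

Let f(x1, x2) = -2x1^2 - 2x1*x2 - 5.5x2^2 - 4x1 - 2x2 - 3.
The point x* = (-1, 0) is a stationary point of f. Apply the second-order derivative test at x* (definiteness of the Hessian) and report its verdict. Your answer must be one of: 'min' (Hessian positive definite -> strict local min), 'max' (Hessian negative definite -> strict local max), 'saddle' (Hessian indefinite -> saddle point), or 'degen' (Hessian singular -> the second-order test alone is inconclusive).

Compute the Hessian H = grad^2 f:
  H = [[-4, -2], [-2, -11]]
Verify stationarity: grad f(x*) = H x* + g = (0, 0).
Eigenvalues of H: -11.5311, -3.4689.
Both eigenvalues < 0, so H is negative definite -> x* is a strict local max.

max


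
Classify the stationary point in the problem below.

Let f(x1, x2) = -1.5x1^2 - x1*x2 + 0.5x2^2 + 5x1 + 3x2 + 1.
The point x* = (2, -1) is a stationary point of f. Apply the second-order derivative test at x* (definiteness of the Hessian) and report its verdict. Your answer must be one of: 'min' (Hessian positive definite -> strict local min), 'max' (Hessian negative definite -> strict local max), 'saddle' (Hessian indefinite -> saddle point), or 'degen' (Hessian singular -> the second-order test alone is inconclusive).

Compute the Hessian H = grad^2 f:
  H = [[-3, -1], [-1, 1]]
Verify stationarity: grad f(x*) = H x* + g = (0, 0).
Eigenvalues of H: -3.2361, 1.2361.
Eigenvalues have mixed signs, so H is indefinite -> x* is a saddle point.

saddle


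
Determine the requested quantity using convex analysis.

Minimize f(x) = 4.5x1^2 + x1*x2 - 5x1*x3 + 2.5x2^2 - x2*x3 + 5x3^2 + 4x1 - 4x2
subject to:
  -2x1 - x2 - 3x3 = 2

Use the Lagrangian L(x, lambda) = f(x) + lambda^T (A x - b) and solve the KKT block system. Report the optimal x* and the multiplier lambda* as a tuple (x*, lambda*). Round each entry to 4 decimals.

Form the Lagrangian:
  L(x, lambda) = (1/2) x^T Q x + c^T x + lambda^T (A x - b)
Stationarity (grad_x L = 0): Q x + c + A^T lambda = 0.
Primal feasibility: A x = b.

This gives the KKT block system:
  [ Q   A^T ] [ x     ]   [-c ]
  [ A    0  ] [ lambda ] = [ b ]

Solving the linear system:
  x*      = (-0.8156, 0.8325, -0.4004)
  lambda* = (-0.2529)
  f(x*)   = -3.0432

x* = (-0.8156, 0.8325, -0.4004), lambda* = (-0.2529)


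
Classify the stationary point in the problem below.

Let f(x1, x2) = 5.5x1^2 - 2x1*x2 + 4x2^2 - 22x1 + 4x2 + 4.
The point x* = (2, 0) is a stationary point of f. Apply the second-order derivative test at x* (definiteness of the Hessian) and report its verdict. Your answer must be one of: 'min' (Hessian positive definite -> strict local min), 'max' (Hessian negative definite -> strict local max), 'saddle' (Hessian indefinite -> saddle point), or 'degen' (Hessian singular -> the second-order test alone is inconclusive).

Compute the Hessian H = grad^2 f:
  H = [[11, -2], [-2, 8]]
Verify stationarity: grad f(x*) = H x* + g = (0, 0).
Eigenvalues of H: 7, 12.
Both eigenvalues > 0, so H is positive definite -> x* is a strict local min.

min


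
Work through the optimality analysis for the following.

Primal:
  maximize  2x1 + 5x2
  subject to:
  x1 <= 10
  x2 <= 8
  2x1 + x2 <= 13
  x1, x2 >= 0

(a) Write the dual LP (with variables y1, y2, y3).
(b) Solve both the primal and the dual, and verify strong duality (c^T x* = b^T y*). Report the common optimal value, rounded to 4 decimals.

The standard primal-dual pair for 'max c^T x s.t. A x <= b, x >= 0' is:
  Dual:  min b^T y  s.t.  A^T y >= c,  y >= 0.

So the dual LP is:
  minimize  10y1 + 8y2 + 13y3
  subject to:
    y1 + 2y3 >= 2
    y2 + y3 >= 5
    y1, y2, y3 >= 0

Solving the primal: x* = (2.5, 8).
  primal value c^T x* = 45.
Solving the dual: y* = (0, 4, 1).
  dual value b^T y* = 45.
Strong duality: c^T x* = b^T y*. Confirmed.

45


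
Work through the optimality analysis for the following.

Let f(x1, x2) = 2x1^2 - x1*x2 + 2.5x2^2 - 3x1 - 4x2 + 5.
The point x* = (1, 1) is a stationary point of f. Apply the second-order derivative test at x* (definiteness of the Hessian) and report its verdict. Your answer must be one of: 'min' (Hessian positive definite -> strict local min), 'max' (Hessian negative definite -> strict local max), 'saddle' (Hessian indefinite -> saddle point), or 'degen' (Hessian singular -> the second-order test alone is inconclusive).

Compute the Hessian H = grad^2 f:
  H = [[4, -1], [-1, 5]]
Verify stationarity: grad f(x*) = H x* + g = (0, 0).
Eigenvalues of H: 3.382, 5.618.
Both eigenvalues > 0, so H is positive definite -> x* is a strict local min.

min
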